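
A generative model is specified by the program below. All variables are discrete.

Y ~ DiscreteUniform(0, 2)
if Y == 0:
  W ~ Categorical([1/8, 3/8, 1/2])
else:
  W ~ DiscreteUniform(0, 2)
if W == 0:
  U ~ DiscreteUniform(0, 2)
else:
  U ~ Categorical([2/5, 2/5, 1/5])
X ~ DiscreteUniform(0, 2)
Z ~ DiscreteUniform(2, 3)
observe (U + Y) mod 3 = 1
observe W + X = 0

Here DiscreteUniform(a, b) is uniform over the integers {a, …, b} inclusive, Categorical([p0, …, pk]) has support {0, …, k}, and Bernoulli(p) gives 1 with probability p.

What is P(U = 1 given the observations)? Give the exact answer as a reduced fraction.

P(U = 1 | obs) = 3/19

Enumerate traces; 6 have nonzero weight after conditioning:
  (Y=0, W=0, U=1, X=0, Z=2) weight 1/432
  (Y=0, W=0, U=1, X=0, Z=3) weight 1/432
  (Y=1, W=0, U=0, X=0, Z=2) weight 1/162
  (Y=1, W=0, U=0, X=0, Z=3) weight 1/162
  (Y=2, W=0, U=2, X=0, Z=2) weight 1/162
  (Y=2, W=0, U=2, X=0, Z=3) weight 1/162
Group by U:
  weight(U=0) = 1/81
  weight(U=1) = 1/216
  weight(U=2) = 1/81
Total weight = 1/81 + 1/216 + 1/81 = 19/648
P(U=0 | obs) = 1/81 / 19/648 = 8/19
P(U=1 | obs) = 1/216 / 19/648 = 3/19
P(U=2 | obs) = 1/81 / 19/648 = 8/19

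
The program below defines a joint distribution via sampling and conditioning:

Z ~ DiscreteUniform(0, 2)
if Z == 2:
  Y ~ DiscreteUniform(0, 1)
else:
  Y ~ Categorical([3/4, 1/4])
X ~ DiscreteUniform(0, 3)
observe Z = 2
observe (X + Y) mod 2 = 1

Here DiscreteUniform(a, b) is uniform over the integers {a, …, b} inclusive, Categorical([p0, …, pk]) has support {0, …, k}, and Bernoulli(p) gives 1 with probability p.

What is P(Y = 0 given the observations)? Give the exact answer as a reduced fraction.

P(Y = 0 | obs) = 1/2

Enumerate traces; 4 have nonzero weight after conditioning:
  (Z=2, Y=0, X=1) weight 1/24
  (Z=2, Y=0, X=3) weight 1/24
  (Z=2, Y=1, X=0) weight 1/24
  (Z=2, Y=1, X=2) weight 1/24
Group by Y:
  weight(Y=0) = 1/12
  weight(Y=1) = 1/12
Total weight = 1/12 + 1/12 = 1/6
P(Y=0 | obs) = 1/12 / 1/6 = 1/2
P(Y=1 | obs) = 1/12 / 1/6 = 1/2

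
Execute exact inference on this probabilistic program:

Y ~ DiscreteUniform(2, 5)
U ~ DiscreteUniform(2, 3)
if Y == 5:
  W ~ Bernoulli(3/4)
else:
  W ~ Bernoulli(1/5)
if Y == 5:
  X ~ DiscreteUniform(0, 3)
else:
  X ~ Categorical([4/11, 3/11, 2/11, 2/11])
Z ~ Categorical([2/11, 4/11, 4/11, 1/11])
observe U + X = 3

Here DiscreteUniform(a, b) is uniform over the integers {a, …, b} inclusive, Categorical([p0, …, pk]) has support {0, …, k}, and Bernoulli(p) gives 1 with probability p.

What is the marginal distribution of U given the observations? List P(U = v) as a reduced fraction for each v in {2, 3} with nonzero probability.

Enumerate traces; 64 have nonzero weight after conditioning:
  (Y=2, U=2, W=0, X=1, Z=0) weight 3/605
  (Y=2, U=2, W=0, X=1, Z=1) weight 6/605
  (Y=2, U=2, W=0, X=1, Z=2) weight 6/605
  (Y=2, U=2, W=0, X=1, Z=3) weight 3/1210
  (Y=2, U=2, W=1, X=1, Z=0) weight 3/2420
  (Y=2, U=2, W=1, X=1, Z=1) weight 3/1210
  (Y=2, U=2, W=1, X=1, Z=2) weight 3/1210
  (Y=2, U=2, W=1, X=1, Z=3) weight 3/4840
  (Y=2, U=3, W=0, X=0, Z=0) weight 4/605
  … 55 more
Group by U:
  weight(U=2) = 47/352
  weight(U=3) = 59/352
Total weight = 47/352 + 59/352 = 53/176
P(U=2 | obs) = 47/352 / 53/176 = 47/106
P(U=3 | obs) = 59/352 / 53/176 = 59/106

P(U=2) = 47/106, P(U=3) = 59/106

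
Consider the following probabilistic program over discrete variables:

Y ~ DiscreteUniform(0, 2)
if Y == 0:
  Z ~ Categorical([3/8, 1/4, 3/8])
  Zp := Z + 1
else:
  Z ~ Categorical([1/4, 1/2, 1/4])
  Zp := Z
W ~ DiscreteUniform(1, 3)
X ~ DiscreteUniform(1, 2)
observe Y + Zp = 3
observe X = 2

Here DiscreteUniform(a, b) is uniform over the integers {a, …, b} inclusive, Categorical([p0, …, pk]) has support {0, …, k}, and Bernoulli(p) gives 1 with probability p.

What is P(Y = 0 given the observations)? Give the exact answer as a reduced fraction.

Enumerate traces; 9 have nonzero weight after conditioning:
  (Y=0, Z=2, W=1, X=2) weight 1/48
  (Y=0, Z=2, W=2, X=2) weight 1/48
  (Y=0, Z=2, W=3, X=2) weight 1/48
  (Y=1, Z=2, W=1, X=2) weight 1/72
  (Y=1, Z=2, W=2, X=2) weight 1/72
  (Y=1, Z=2, W=3, X=2) weight 1/72
  (Y=2, Z=1, W=1, X=2) weight 1/36
  (Y=2, Z=1, W=2, X=2) weight 1/36
  … 1 more
Group by Y:
  weight(Y=0) = 1/16
  weight(Y=1) = 1/24
  weight(Y=2) = 1/12
Total weight = 1/16 + 1/24 + 1/12 = 3/16
P(Y=0 | obs) = 1/16 / 3/16 = 1/3
P(Y=1 | obs) = 1/24 / 3/16 = 2/9
P(Y=2 | obs) = 1/12 / 3/16 = 4/9

P(Y = 0 | obs) = 1/3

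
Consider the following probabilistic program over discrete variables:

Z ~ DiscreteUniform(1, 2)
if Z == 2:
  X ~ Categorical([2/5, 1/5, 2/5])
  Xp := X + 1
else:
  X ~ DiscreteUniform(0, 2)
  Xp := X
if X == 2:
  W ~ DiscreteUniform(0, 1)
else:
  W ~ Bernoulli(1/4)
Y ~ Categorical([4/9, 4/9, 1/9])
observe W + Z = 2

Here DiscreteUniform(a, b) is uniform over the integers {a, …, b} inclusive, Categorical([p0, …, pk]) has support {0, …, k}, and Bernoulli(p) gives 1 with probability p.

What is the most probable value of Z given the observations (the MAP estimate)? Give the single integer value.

argmax_v P(Z = v | obs) = 2

Enumerate traces; 18 have nonzero weight after conditioning:
  (Z=1, X=0, W=1, Y=0) weight 1/54
  (Z=1, X=0, W=1, Y=1) weight 1/54
  (Z=1, X=0, W=1, Y=2) weight 1/216
  (Z=1, X=1, W=1, Y=0) weight 1/54
  (Z=1, X=1, W=1, Y=1) weight 1/54
  (Z=1, X=1, W=1, Y=2) weight 1/216
  (Z=1, X=2, W=1, Y=0) weight 1/27
  (Z=1, X=2, W=1, Y=1) weight 1/27
  (Z=2, X=0, W=0, Y=0) weight 1/15
  … 9 more
Group by Z:
  weight(Z=1) = 1/6
  weight(Z=2) = 13/40
Total weight = 1/6 + 13/40 = 59/120
P(Z=1 | obs) = 1/6 / 59/120 = 20/59
P(Z=2 | obs) = 13/40 / 59/120 = 39/59
argmax = 2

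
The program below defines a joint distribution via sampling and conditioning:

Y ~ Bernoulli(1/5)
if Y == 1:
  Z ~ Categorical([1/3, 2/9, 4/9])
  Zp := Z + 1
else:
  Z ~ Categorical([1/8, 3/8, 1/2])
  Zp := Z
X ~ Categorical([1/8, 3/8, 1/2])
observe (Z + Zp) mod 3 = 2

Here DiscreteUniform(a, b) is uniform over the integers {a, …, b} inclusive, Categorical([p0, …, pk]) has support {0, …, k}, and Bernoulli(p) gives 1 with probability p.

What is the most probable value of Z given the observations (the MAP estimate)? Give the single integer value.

Enumerate traces; 6 have nonzero weight after conditioning:
  (Y=0, Z=1, X=0) weight 3/80
  (Y=0, Z=1, X=1) weight 9/80
  (Y=0, Z=1, X=2) weight 3/20
  (Y=1, Z=2, X=0) weight 1/90
  (Y=1, Z=2, X=1) weight 1/30
  (Y=1, Z=2, X=2) weight 2/45
Group by Z:
  weight(Z=1) = 3/10
  weight(Z=2) = 4/45
Total weight = 3/10 + 4/45 = 7/18
P(Z=1 | obs) = 3/10 / 7/18 = 27/35
P(Z=2 | obs) = 4/45 / 7/18 = 8/35
argmax = 1

argmax_v P(Z = v | obs) = 1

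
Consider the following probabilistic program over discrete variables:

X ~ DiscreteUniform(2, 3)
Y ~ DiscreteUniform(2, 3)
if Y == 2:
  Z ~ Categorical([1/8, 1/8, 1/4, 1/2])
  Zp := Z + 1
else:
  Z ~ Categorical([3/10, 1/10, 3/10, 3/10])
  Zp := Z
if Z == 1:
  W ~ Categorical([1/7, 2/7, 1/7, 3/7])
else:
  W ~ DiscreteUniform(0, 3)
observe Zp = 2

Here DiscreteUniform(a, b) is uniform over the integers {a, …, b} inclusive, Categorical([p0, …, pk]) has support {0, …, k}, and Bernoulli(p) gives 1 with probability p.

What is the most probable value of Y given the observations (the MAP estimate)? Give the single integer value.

argmax_v P(Y = v | obs) = 3

Enumerate traces; 16 have nonzero weight after conditioning:
  (X=2, Y=2, Z=1, W=0) weight 1/224
  (X=2, Y=2, Z=1, W=1) weight 1/112
  (X=2, Y=2, Z=1, W=2) weight 1/224
  (X=2, Y=2, Z=1, W=3) weight 3/224
  (X=2, Y=3, Z=2, W=0) weight 3/160
  (X=2, Y=3, Z=2, W=1) weight 3/160
  (X=2, Y=3, Z=2, W=2) weight 3/160
  (X=2, Y=3, Z=2, W=3) weight 3/160
  … 8 more
Group by Y:
  weight(Y=2) = 1/16
  weight(Y=3) = 3/20
Total weight = 1/16 + 3/20 = 17/80
P(Y=2 | obs) = 1/16 / 17/80 = 5/17
P(Y=3 | obs) = 3/20 / 17/80 = 12/17
argmax = 3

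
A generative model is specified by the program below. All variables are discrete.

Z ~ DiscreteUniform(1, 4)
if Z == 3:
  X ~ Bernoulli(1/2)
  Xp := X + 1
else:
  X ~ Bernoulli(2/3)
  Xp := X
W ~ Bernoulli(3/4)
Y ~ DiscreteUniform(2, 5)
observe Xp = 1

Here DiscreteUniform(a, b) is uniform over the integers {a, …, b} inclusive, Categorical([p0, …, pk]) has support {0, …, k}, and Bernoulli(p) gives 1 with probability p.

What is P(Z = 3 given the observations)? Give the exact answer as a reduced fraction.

P(Z = 3 | obs) = 1/5

Enumerate traces; 32 have nonzero weight after conditioning:
  (Z=1, X=1, W=0, Y=2) weight 1/96
  (Z=1, X=1, W=0, Y=3) weight 1/96
  (Z=1, X=1, W=0, Y=4) weight 1/96
  (Z=1, X=1, W=0, Y=5) weight 1/96
  (Z=1, X=1, W=1, Y=2) weight 1/32
  (Z=1, X=1, W=1, Y=3) weight 1/32
  (Z=1, X=1, W=1, Y=4) weight 1/32
  (Z=1, X=1, W=1, Y=5) weight 1/32
  (Z=2, X=1, W=0, Y=2) weight 1/96
  (Z=3, X=0, W=0, Y=2) weight 1/128
  … 22 more
Group by Z:
  weight(Z=1) = 1/6
  weight(Z=2) = 1/6
  weight(Z=3) = 1/8
  weight(Z=4) = 1/6
Total weight = 1/6 + 1/6 + 1/8 + 1/6 = 5/8
P(Z=1 | obs) = 1/6 / 5/8 = 4/15
P(Z=2 | obs) = 1/6 / 5/8 = 4/15
P(Z=3 | obs) = 1/8 / 5/8 = 1/5
P(Z=4 | obs) = 1/6 / 5/8 = 4/15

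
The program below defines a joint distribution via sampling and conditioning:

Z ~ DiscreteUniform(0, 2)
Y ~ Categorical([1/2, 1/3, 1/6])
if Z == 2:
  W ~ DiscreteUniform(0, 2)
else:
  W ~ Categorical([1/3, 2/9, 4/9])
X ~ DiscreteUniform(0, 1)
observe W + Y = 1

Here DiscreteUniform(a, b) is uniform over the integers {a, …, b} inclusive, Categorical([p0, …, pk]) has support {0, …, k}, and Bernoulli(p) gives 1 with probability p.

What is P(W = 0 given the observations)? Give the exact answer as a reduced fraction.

Enumerate traces; 12 have nonzero weight after conditioning:
  (Z=0, Y=0, W=1, X=0) weight 1/54
  (Z=0, Y=0, W=1, X=1) weight 1/54
  (Z=0, Y=1, W=0, X=0) weight 1/54
  (Z=0, Y=1, W=0, X=1) weight 1/54
  (Z=1, Y=0, W=1, X=0) weight 1/54
  (Z=1, Y=0, W=1, X=1) weight 1/54
  (Z=1, Y=1, W=0, X=0) weight 1/54
  (Z=1, Y=1, W=0, X=1) weight 1/54
  … 4 more
Group by W:
  weight(W=0) = 1/9
  weight(W=1) = 7/54
Total weight = 1/9 + 7/54 = 13/54
P(W=0 | obs) = 1/9 / 13/54 = 6/13
P(W=1 | obs) = 7/54 / 13/54 = 7/13

P(W = 0 | obs) = 6/13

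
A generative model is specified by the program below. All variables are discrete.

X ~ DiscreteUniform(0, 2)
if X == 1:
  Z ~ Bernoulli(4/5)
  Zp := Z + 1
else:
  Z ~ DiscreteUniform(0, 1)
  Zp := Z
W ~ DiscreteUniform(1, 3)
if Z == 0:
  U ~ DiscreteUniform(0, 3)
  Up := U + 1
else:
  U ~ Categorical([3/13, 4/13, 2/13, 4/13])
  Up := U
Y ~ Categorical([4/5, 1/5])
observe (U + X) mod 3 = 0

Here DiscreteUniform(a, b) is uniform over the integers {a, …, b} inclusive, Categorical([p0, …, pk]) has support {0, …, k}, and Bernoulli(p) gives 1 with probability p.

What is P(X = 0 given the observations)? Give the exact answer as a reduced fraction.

Enumerate traces; 48 have nonzero weight after conditioning:
  (X=0, Z=0, W=1, U=0, Y=0) weight 1/90
  (X=0, Z=0, W=1, U=0, Y=1) weight 1/360
  (X=0, Z=0, W=1, U=3, Y=0) weight 1/90
  (X=0, Z=0, W=1, U=3, Y=1) weight 1/360
  (X=0, Z=0, W=2, U=0, Y=0) weight 1/90
  (X=0, Z=0, W=2, U=0, Y=1) weight 1/360
  (X=0, Z=0, W=2, U=3, Y=0) weight 1/90
  (X=0, Z=0, W=2, U=3, Y=1) weight 1/360
  (X=1, Z=0, W=1, U=2, Y=0) weight 1/225
  (X=2, Z=0, W=1, U=1, Y=0) weight 1/90
  … 38 more
Group by X:
  weight(X=0) = 9/52
  weight(X=1) = 3/52
  weight(X=2) = 29/312
Total weight = 9/52 + 3/52 + 29/312 = 101/312
P(X=0 | obs) = 9/52 / 101/312 = 54/101
P(X=1 | obs) = 3/52 / 101/312 = 18/101
P(X=2 | obs) = 29/312 / 101/312 = 29/101

P(X = 0 | obs) = 54/101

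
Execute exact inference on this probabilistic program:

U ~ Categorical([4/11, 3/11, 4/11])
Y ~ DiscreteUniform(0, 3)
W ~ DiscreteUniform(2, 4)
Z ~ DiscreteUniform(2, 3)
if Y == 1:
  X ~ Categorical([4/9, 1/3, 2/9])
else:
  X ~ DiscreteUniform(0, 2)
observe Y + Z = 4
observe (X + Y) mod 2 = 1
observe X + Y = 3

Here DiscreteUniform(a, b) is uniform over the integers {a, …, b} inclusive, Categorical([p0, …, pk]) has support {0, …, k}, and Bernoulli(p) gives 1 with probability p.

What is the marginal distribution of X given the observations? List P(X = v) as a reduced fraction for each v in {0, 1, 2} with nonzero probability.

Enumerate traces; 18 have nonzero weight after conditioning:
  (U=0, Y=1, W=2, Z=3, X=2) weight 1/297
  (U=0, Y=1, W=3, Z=3, X=2) weight 1/297
  (U=0, Y=1, W=4, Z=3, X=2) weight 1/297
  (U=0, Y=2, W=2, Z=2, X=1) weight 1/198
  (U=0, Y=2, W=3, Z=2, X=1) weight 1/198
  (U=0, Y=2, W=4, Z=2, X=1) weight 1/198
  (U=1, Y=1, W=2, Z=3, X=2) weight 1/396
  (U=1, Y=1, W=3, Z=3, X=2) weight 1/396
  … 10 more
Group by X:
  weight(X=1) = 1/24
  weight(X=2) = 1/36
Total weight = 1/24 + 1/36 = 5/72
P(X=1 | obs) = 1/24 / 5/72 = 3/5
P(X=2 | obs) = 1/36 / 5/72 = 2/5

P(X=1) = 3/5, P(X=2) = 2/5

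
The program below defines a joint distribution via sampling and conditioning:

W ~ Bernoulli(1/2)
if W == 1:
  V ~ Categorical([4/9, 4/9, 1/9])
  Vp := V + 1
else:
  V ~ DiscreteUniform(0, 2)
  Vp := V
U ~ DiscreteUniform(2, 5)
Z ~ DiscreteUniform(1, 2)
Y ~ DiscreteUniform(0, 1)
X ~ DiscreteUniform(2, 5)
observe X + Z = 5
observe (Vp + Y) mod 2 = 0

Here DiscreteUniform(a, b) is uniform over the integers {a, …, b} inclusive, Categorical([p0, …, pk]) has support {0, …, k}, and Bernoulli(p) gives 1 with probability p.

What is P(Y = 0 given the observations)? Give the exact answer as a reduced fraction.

P(Y = 0 | obs) = 5/9

Enumerate traces; 48 have nonzero weight after conditioning:
  (W=0, V=0, U=2, Z=1, Y=0, X=4) weight 1/384
  (W=0, V=0, U=2, Z=2, Y=0, X=3) weight 1/384
  (W=0, V=0, U=3, Z=1, Y=0, X=4) weight 1/384
  (W=0, V=0, U=3, Z=2, Y=0, X=3) weight 1/384
  (W=0, V=0, U=4, Z=1, Y=0, X=4) weight 1/384
  (W=0, V=0, U=4, Z=2, Y=0, X=3) weight 1/384
  (W=0, V=0, U=5, Z=1, Y=0, X=4) weight 1/384
  (W=0, V=0, U=5, Z=2, Y=0, X=3) weight 1/384
  (W=0, V=1, U=2, Z=1, Y=1, X=4) weight 1/384
  … 39 more
Group by Y:
  weight(Y=0) = 5/72
  weight(Y=1) = 1/18
Total weight = 5/72 + 1/18 = 1/8
P(Y=0 | obs) = 5/72 / 1/8 = 5/9
P(Y=1 | obs) = 1/18 / 1/8 = 4/9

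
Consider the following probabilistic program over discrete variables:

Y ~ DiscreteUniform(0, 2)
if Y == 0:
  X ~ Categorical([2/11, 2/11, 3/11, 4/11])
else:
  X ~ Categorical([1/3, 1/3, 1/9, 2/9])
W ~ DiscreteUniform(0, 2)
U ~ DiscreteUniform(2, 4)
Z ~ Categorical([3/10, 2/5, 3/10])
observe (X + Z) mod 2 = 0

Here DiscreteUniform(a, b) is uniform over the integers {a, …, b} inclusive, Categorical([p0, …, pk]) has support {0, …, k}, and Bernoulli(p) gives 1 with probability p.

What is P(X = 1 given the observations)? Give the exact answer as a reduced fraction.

Enumerate traces; 162 have nonzero weight after conditioning:
  (Y=0, X=0, W=0, U=2, Z=0) weight 1/495
  (Y=0, X=0, W=0, U=2, Z=2) weight 1/495
  (Y=0, X=0, W=0, U=3, Z=0) weight 1/495
  (Y=0, X=0, W=0, U=3, Z=2) weight 1/495
  (Y=0, X=0, W=0, U=4, Z=0) weight 1/495
  (Y=0, X=0, W=0, U=4, Z=2) weight 1/495
  (Y=0, X=0, W=1, U=2, Z=0) weight 1/495
  (Y=0, X=0, W=1, U=2, Z=2) weight 1/495
  (Y=0, X=1, W=0, U=2, Z=1) weight 4/1485
  (Y=0, X=2, W=0, U=2, Z=0) weight 1/330
  … 152 more
Group by X:
  weight(X=0) = 28/165
  weight(X=1) = 56/495
  weight(X=2) = 49/495
  weight(X=3) = 32/297
Total weight = 28/165 + 56/495 + 49/495 + 32/297 = 727/1485
P(X=0 | obs) = 28/165 / 727/1485 = 252/727
P(X=1 | obs) = 56/495 / 727/1485 = 168/727
P(X=2 | obs) = 49/495 / 727/1485 = 147/727
P(X=3 | obs) = 32/297 / 727/1485 = 160/727

P(X = 1 | obs) = 168/727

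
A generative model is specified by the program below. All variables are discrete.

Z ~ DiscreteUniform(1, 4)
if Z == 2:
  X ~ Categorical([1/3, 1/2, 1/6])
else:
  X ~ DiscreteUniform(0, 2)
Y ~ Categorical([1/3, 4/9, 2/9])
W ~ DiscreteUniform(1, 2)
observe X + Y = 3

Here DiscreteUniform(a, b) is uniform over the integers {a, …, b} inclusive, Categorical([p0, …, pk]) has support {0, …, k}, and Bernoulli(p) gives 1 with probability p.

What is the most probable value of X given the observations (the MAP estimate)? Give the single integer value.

argmax_v P(X = v | obs) = 2

Enumerate traces; 16 have nonzero weight after conditioning:
  (Z=1, X=1, Y=2, W=1) weight 1/108
  (Z=1, X=1, Y=2, W=2) weight 1/108
  (Z=1, X=2, Y=1, W=1) weight 1/54
  (Z=1, X=2, Y=1, W=2) weight 1/54
  (Z=2, X=1, Y=2, W=1) weight 1/72
  (Z=2, X=1, Y=2, W=2) weight 1/72
  (Z=2, X=2, Y=1, W=1) weight 1/108
  (Z=2, X=2, Y=1, W=2) weight 1/108
  … 8 more
Group by X:
  weight(X=1) = 1/12
  weight(X=2) = 7/54
Total weight = 1/12 + 7/54 = 23/108
P(X=1 | obs) = 1/12 / 23/108 = 9/23
P(X=2 | obs) = 7/54 / 23/108 = 14/23
argmax = 2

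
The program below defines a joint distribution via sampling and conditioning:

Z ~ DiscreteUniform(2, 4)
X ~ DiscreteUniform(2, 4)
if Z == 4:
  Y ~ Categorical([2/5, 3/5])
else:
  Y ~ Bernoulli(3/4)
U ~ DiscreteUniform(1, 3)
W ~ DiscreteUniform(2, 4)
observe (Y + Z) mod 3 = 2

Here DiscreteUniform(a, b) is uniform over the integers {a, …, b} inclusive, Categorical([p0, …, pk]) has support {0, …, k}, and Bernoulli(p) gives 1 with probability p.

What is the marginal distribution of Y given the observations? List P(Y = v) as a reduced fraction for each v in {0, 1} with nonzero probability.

P(Y=0) = 5/17, P(Y=1) = 12/17

Enumerate traces; 54 have nonzero weight after conditioning:
  (Z=2, X=2, Y=0, U=1, W=2) weight 1/324
  (Z=2, X=2, Y=0, U=1, W=3) weight 1/324
  (Z=2, X=2, Y=0, U=1, W=4) weight 1/324
  (Z=2, X=2, Y=0, U=2, W=2) weight 1/324
  (Z=2, X=2, Y=0, U=2, W=3) weight 1/324
  (Z=2, X=2, Y=0, U=2, W=4) weight 1/324
  (Z=2, X=2, Y=0, U=3, W=2) weight 1/324
  (Z=2, X=2, Y=0, U=3, W=3) weight 1/324
  (Z=4, X=2, Y=1, U=1, W=2) weight 1/135
  … 45 more
Group by Y:
  weight(Y=0) = 1/12
  weight(Y=1) = 1/5
Total weight = 1/12 + 1/5 = 17/60
P(Y=0 | obs) = 1/12 / 17/60 = 5/17
P(Y=1 | obs) = 1/5 / 17/60 = 12/17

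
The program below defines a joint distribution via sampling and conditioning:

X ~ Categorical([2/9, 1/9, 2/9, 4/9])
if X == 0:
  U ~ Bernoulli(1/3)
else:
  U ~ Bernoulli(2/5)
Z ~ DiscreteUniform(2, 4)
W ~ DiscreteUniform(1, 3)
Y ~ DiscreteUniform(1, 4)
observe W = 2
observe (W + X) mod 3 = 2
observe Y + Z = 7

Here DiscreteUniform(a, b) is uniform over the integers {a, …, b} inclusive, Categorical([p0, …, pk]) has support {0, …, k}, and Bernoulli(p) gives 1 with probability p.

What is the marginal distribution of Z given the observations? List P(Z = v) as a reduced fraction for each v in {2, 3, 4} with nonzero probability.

P(Z=3) = 1/2, P(Z=4) = 1/2

Enumerate traces; 8 have nonzero weight after conditioning:
  (X=0, U=0, Z=3, W=2, Y=4) weight 1/243
  (X=0, U=0, Z=4, W=2, Y=3) weight 1/243
  (X=0, U=1, Z=3, W=2, Y=4) weight 1/486
  (X=0, U=1, Z=4, W=2, Y=3) weight 1/486
  (X=3, U=0, Z=3, W=2, Y=4) weight 1/135
  (X=3, U=0, Z=4, W=2, Y=3) weight 1/135
  (X=3, U=1, Z=3, W=2, Y=4) weight 2/405
  (X=3, U=1, Z=4, W=2, Y=3) weight 2/405
Group by Z:
  weight(Z=3) = 1/54
  weight(Z=4) = 1/54
Total weight = 1/54 + 1/54 = 1/27
P(Z=3 | obs) = 1/54 / 1/27 = 1/2
P(Z=4 | obs) = 1/54 / 1/27 = 1/2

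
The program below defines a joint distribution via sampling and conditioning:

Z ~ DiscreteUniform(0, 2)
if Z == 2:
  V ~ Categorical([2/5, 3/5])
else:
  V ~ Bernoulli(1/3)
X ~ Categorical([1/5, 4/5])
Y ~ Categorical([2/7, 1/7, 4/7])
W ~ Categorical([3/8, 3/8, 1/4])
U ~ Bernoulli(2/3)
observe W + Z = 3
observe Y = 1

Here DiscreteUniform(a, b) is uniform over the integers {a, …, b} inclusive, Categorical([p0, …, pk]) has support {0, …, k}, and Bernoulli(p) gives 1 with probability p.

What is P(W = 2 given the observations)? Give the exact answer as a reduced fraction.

Enumerate traces; 16 have nonzero weight after conditioning:
  (Z=1, V=0, X=0, Y=1, W=2, U=0) weight 1/1890
  (Z=1, V=0, X=0, Y=1, W=2, U=1) weight 1/945
  (Z=1, V=0, X=1, Y=1, W=2, U=0) weight 2/945
  (Z=1, V=0, X=1, Y=1, W=2, U=1) weight 4/945
  (Z=1, V=1, X=0, Y=1, W=2, U=0) weight 1/3780
  (Z=1, V=1, X=0, Y=1, W=2, U=1) weight 1/1890
  (Z=1, V=1, X=1, Y=1, W=2, U=0) weight 1/945
  (Z=1, V=1, X=1, Y=1, W=2, U=1) weight 2/945
  (Z=2, V=0, X=0, Y=1, W=1, U=0) weight 1/2100
  … 7 more
Group by W:
  weight(W=1) = 1/56
  weight(W=2) = 1/84
Total weight = 1/56 + 1/84 = 5/168
P(W=1 | obs) = 1/56 / 5/168 = 3/5
P(W=2 | obs) = 1/84 / 5/168 = 2/5

P(W = 2 | obs) = 2/5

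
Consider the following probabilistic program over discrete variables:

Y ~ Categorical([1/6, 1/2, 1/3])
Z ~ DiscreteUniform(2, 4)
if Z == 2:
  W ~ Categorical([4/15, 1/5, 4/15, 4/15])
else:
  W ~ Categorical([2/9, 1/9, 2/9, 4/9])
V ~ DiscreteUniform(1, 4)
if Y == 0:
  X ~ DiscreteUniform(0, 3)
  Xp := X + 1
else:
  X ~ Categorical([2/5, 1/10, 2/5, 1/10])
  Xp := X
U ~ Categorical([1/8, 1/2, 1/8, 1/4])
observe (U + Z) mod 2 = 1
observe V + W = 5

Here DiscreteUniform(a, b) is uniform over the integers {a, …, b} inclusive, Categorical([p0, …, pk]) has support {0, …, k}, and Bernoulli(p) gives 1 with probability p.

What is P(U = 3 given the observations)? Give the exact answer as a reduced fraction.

P(U = 3 | obs) = 68/239

Enumerate traces; 216 have nonzero weight after conditioning:
  (Y=0, Z=2, W=1, V=4, X=0, U=1) weight 1/2880
  (Y=0, Z=2, W=1, V=4, X=0, U=3) weight 1/5760
  (Y=0, Z=2, W=1, V=4, X=1, U=1) weight 1/2880
  (Y=0, Z=2, W=1, V=4, X=1, U=3) weight 1/5760
  (Y=0, Z=2, W=1, V=4, X=2, U=1) weight 1/2880
  (Y=0, Z=2, W=1, V=4, X=2, U=3) weight 1/5760
  (Y=0, Z=2, W=1, V=4, X=3, U=1) weight 1/2880
  (Y=0, Z=2, W=1, V=4, X=3, U=3) weight 1/5760
  (Y=0, Z=3, W=1, V=4, X=0, U=0) weight 1/20736
  (Y=0, Z=3, W=1, V=4, X=0, U=2) weight 1/20736
  … 206 more
Group by U:
  weight(U=0) = 7/864
  weight(U=1) = 17/270
  weight(U=2) = 7/864
  weight(U=3) = 17/540
Total weight = 7/864 + 17/270 + 7/864 + 17/540 = 239/2160
P(U=0 | obs) = 7/864 / 239/2160 = 35/478
P(U=1 | obs) = 17/270 / 239/2160 = 136/239
P(U=2 | obs) = 7/864 / 239/2160 = 35/478
P(U=3 | obs) = 17/540 / 239/2160 = 68/239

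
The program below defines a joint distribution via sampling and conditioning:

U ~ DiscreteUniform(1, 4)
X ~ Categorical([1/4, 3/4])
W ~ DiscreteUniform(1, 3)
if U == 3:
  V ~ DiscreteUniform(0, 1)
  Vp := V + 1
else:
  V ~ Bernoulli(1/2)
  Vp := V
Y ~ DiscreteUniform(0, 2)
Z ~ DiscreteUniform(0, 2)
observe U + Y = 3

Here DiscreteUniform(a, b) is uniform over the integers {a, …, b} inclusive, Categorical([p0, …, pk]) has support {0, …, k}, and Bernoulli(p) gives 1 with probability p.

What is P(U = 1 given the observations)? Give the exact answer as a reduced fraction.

Enumerate traces; 108 have nonzero weight after conditioning:
  (U=1, X=0, W=1, V=0, Y=2, Z=0) weight 1/864
  (U=1, X=0, W=1, V=0, Y=2, Z=1) weight 1/864
  (U=1, X=0, W=1, V=0, Y=2, Z=2) weight 1/864
  (U=1, X=0, W=1, V=1, Y=2, Z=0) weight 1/864
  (U=1, X=0, W=1, V=1, Y=2, Z=1) weight 1/864
  (U=1, X=0, W=1, V=1, Y=2, Z=2) weight 1/864
  (U=1, X=0, W=2, V=0, Y=2, Z=0) weight 1/864
  (U=1, X=0, W=2, V=0, Y=2, Z=1) weight 1/864
  (U=2, X=0, W=1, V=0, Y=1, Z=0) weight 1/864
  (U=3, X=0, W=1, V=0, Y=0, Z=0) weight 1/864
  … 98 more
Group by U:
  weight(U=1) = 1/12
  weight(U=2) = 1/12
  weight(U=3) = 1/12
Total weight = 1/12 + 1/12 + 1/12 = 1/4
P(U=1 | obs) = 1/12 / 1/4 = 1/3
P(U=2 | obs) = 1/12 / 1/4 = 1/3
P(U=3 | obs) = 1/12 / 1/4 = 1/3

P(U = 1 | obs) = 1/3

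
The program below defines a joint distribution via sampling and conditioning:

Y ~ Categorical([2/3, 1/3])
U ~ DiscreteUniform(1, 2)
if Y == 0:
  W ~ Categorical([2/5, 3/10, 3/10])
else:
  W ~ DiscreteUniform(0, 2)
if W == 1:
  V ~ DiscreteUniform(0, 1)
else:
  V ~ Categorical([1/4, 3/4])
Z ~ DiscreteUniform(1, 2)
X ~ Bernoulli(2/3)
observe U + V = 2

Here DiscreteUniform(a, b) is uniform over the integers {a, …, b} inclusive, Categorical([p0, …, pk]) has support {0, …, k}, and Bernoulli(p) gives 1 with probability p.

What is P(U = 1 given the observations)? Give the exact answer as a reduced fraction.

Enumerate traces; 48 have nonzero weight after conditioning:
  (Y=0, U=1, W=0, V=1, Z=1, X=0) weight 1/60
  (Y=0, U=1, W=0, V=1, Z=1, X=1) weight 1/30
  (Y=0, U=1, W=0, V=1, Z=2, X=0) weight 1/60
  (Y=0, U=1, W=0, V=1, Z=2, X=1) weight 1/30
  (Y=0, U=1, W=1, V=1, Z=1, X=0) weight 1/120
  (Y=0, U=1, W=1, V=1, Z=1, X=1) weight 1/60
  (Y=0, U=1, W=1, V=1, Z=2, X=0) weight 1/120
  (Y=0, U=1, W=1, V=1, Z=2, X=1) weight 1/60
  (Y=0, U=2, W=0, V=0, Z=1, X=0) weight 1/180
  … 39 more
Group by U:
  weight(U=1) = 121/360
  weight(U=2) = 59/360
Total weight = 121/360 + 59/360 = 1/2
P(U=1 | obs) = 121/360 / 1/2 = 121/180
P(U=2 | obs) = 59/360 / 1/2 = 59/180

P(U = 1 | obs) = 121/180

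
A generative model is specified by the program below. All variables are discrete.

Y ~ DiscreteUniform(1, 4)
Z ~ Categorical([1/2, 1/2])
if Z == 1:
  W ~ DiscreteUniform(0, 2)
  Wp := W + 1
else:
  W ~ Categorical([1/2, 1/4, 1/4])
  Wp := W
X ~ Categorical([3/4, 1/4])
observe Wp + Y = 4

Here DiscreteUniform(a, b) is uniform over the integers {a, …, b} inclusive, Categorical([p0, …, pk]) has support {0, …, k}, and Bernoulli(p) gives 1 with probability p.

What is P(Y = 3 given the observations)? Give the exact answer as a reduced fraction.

P(Y = 3 | obs) = 7/24

Enumerate traces; 12 have nonzero weight after conditioning:
  (Y=1, Z=1, W=2, X=0) weight 1/32
  (Y=1, Z=1, W=2, X=1) weight 1/96
  (Y=2, Z=0, W=2, X=0) weight 3/128
  (Y=2, Z=0, W=2, X=1) weight 1/128
  (Y=2, Z=1, W=1, X=0) weight 1/32
  (Y=2, Z=1, W=1, X=1) weight 1/96
  (Y=3, Z=0, W=1, X=0) weight 3/128
  (Y=3, Z=0, W=1, X=1) weight 1/128
  (Y=4, Z=0, W=0, X=0) weight 3/64
  … 3 more
Group by Y:
  weight(Y=1) = 1/24
  weight(Y=2) = 7/96
  weight(Y=3) = 7/96
  weight(Y=4) = 1/16
Total weight = 1/24 + 7/96 + 7/96 + 1/16 = 1/4
P(Y=1 | obs) = 1/24 / 1/4 = 1/6
P(Y=2 | obs) = 7/96 / 1/4 = 7/24
P(Y=3 | obs) = 7/96 / 1/4 = 7/24
P(Y=4 | obs) = 1/16 / 1/4 = 1/4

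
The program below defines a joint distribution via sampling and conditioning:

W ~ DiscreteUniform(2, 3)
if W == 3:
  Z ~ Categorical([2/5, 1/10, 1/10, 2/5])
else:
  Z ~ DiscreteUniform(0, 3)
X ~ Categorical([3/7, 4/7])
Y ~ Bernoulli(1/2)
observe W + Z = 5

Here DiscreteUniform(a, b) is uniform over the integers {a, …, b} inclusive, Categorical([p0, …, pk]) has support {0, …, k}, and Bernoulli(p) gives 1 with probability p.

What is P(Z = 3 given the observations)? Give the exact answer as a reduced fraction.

Enumerate traces; 8 have nonzero weight after conditioning:
  (W=2, Z=3, X=0, Y=0) weight 3/112
  (W=2, Z=3, X=0, Y=1) weight 3/112
  (W=2, Z=3, X=1, Y=0) weight 1/28
  (W=2, Z=3, X=1, Y=1) weight 1/28
  (W=3, Z=2, X=0, Y=0) weight 3/280
  (W=3, Z=2, X=0, Y=1) weight 3/280
  (W=3, Z=2, X=1, Y=0) weight 1/70
  (W=3, Z=2, X=1, Y=1) weight 1/70
Group by Z:
  weight(Z=2) = 1/20
  weight(Z=3) = 1/8
Total weight = 1/20 + 1/8 = 7/40
P(Z=2 | obs) = 1/20 / 7/40 = 2/7
P(Z=3 | obs) = 1/8 / 7/40 = 5/7

P(Z = 3 | obs) = 5/7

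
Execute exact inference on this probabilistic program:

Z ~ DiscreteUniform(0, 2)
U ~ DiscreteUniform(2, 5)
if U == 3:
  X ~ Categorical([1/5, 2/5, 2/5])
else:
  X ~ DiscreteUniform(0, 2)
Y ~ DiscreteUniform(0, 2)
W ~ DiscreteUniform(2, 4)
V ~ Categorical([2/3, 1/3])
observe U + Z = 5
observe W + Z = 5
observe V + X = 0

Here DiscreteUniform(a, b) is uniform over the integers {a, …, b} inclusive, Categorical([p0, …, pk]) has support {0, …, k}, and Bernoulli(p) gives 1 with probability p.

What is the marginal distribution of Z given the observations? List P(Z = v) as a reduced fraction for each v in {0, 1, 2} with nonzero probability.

Enumerate traces; 6 have nonzero weight after conditioning:
  (Z=1, U=4, X=0, Y=0, W=4, V=0) weight 1/486
  (Z=1, U=4, X=0, Y=1, W=4, V=0) weight 1/486
  (Z=1, U=4, X=0, Y=2, W=4, V=0) weight 1/486
  (Z=2, U=3, X=0, Y=0, W=3, V=0) weight 1/810
  (Z=2, U=3, X=0, Y=1, W=3, V=0) weight 1/810
  (Z=2, U=3, X=0, Y=2, W=3, V=0) weight 1/810
Group by Z:
  weight(Z=1) = 1/162
  weight(Z=2) = 1/270
Total weight = 1/162 + 1/270 = 4/405
P(Z=1 | obs) = 1/162 / 4/405 = 5/8
P(Z=2 | obs) = 1/270 / 4/405 = 3/8

P(Z=1) = 5/8, P(Z=2) = 3/8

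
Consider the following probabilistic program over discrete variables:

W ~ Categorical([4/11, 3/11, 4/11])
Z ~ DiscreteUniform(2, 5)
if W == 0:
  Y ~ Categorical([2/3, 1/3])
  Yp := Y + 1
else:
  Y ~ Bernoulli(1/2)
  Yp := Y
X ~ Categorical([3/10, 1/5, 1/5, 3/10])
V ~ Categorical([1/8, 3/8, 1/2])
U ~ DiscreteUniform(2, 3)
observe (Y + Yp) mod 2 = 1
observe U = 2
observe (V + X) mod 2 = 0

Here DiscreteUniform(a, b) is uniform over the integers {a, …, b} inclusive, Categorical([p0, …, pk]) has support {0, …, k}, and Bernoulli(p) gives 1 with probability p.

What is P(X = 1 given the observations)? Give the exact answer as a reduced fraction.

Enumerate traces; 48 have nonzero weight after conditioning:
  (W=0, Z=2, Y=0, X=0, V=0, U=2) weight 1/880
  (W=0, Z=2, Y=0, X=0, V=2, U=2) weight 1/220
  (W=0, Z=2, Y=0, X=1, V=1, U=2) weight 1/440
  (W=0, Z=2, Y=0, X=2, V=0, U=2) weight 1/1320
  (W=0, Z=2, Y=0, X=2, V=2, U=2) weight 1/330
  (W=0, Z=2, Y=0, X=3, V=1, U=2) weight 3/880
  (W=0, Z=2, Y=1, X=0, V=0, U=2) weight 1/1760
  (W=0, Z=2, Y=1, X=0, V=2, U=2) weight 1/440
  … 40 more
Group by X:
  weight(X=0) = 3/88
  weight(X=1) = 3/220
  weight(X=2) = 1/44
  weight(X=3) = 9/440
Total weight = 3/88 + 3/220 + 1/44 + 9/440 = 1/11
P(X=0 | obs) = 3/88 / 1/11 = 3/8
P(X=1 | obs) = 3/220 / 1/11 = 3/20
P(X=2 | obs) = 1/44 / 1/11 = 1/4
P(X=3 | obs) = 9/440 / 1/11 = 9/40

P(X = 1 | obs) = 3/20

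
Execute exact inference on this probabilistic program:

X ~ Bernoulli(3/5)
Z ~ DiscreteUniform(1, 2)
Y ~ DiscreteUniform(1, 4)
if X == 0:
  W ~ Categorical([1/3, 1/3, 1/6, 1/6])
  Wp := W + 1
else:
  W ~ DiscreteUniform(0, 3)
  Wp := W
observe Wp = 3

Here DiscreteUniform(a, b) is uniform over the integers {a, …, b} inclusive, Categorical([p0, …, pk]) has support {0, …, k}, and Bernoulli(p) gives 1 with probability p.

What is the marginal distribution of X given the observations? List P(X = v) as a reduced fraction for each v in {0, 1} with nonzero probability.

P(X=0) = 4/13, P(X=1) = 9/13

Enumerate traces; 16 have nonzero weight after conditioning:
  (X=0, Z=1, Y=1, W=2) weight 1/120
  (X=0, Z=1, Y=2, W=2) weight 1/120
  (X=0, Z=1, Y=3, W=2) weight 1/120
  (X=0, Z=1, Y=4, W=2) weight 1/120
  (X=0, Z=2, Y=1, W=2) weight 1/120
  (X=0, Z=2, Y=2, W=2) weight 1/120
  (X=0, Z=2, Y=3, W=2) weight 1/120
  (X=0, Z=2, Y=4, W=2) weight 1/120
  (X=1, Z=1, Y=1, W=3) weight 3/160
  … 7 more
Group by X:
  weight(X=0) = 1/15
  weight(X=1) = 3/20
Total weight = 1/15 + 3/20 = 13/60
P(X=0 | obs) = 1/15 / 13/60 = 4/13
P(X=1 | obs) = 3/20 / 13/60 = 9/13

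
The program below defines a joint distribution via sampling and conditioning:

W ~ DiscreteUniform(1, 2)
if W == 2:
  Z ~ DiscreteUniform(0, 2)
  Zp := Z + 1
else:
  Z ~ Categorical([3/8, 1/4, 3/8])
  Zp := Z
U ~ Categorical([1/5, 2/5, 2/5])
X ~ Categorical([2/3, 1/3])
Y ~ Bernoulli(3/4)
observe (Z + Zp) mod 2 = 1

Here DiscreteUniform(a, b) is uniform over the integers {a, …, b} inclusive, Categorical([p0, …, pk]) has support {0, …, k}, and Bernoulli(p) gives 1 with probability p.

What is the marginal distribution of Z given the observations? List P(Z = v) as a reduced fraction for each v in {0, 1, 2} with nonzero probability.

P(Z=0) = 1/3, P(Z=1) = 1/3, P(Z=2) = 1/3

Enumerate traces; 36 have nonzero weight after conditioning:
  (W=2, Z=0, U=0, X=0, Y=0) weight 1/180
  (W=2, Z=0, U=0, X=0, Y=1) weight 1/60
  (W=2, Z=0, U=0, X=1, Y=0) weight 1/360
  (W=2, Z=0, U=0, X=1, Y=1) weight 1/120
  (W=2, Z=0, U=1, X=0, Y=0) weight 1/90
  (W=2, Z=0, U=1, X=0, Y=1) weight 1/30
  (W=2, Z=0, U=1, X=1, Y=0) weight 1/180
  (W=2, Z=0, U=1, X=1, Y=1) weight 1/60
  (W=2, Z=1, U=0, X=0, Y=0) weight 1/180
  (W=2, Z=2, U=0, X=0, Y=0) weight 1/180
  … 26 more
Group by Z:
  weight(Z=0) = 1/6
  weight(Z=1) = 1/6
  weight(Z=2) = 1/6
Total weight = 1/6 + 1/6 + 1/6 = 1/2
P(Z=0 | obs) = 1/6 / 1/2 = 1/3
P(Z=1 | obs) = 1/6 / 1/2 = 1/3
P(Z=2 | obs) = 1/6 / 1/2 = 1/3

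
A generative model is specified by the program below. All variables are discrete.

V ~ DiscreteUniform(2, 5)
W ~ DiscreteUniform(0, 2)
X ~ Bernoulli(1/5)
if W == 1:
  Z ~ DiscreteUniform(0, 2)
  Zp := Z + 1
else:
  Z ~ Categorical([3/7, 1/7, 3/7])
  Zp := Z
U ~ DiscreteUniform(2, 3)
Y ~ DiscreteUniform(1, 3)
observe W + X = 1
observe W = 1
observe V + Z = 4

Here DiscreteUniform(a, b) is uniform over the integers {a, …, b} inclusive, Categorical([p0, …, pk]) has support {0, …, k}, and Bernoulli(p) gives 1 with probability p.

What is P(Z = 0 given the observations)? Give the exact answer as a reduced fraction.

Enumerate traces; 18 have nonzero weight after conditioning:
  (V=2, W=1, X=0, Z=2, U=2, Y=1) weight 1/270
  (V=2, W=1, X=0, Z=2, U=2, Y=2) weight 1/270
  (V=2, W=1, X=0, Z=2, U=2, Y=3) weight 1/270
  (V=2, W=1, X=0, Z=2, U=3, Y=1) weight 1/270
  (V=2, W=1, X=0, Z=2, U=3, Y=2) weight 1/270
  (V=2, W=1, X=0, Z=2, U=3, Y=3) weight 1/270
  (V=3, W=1, X=0, Z=1, U=2, Y=1) weight 1/270
  (V=3, W=1, X=0, Z=1, U=2, Y=2) weight 1/270
  (V=4, W=1, X=0, Z=0, U=2, Y=1) weight 1/270
  … 9 more
Group by Z:
  weight(Z=0) = 1/45
  weight(Z=1) = 1/45
  weight(Z=2) = 1/45
Total weight = 1/45 + 1/45 + 1/45 = 1/15
P(Z=0 | obs) = 1/45 / 1/15 = 1/3
P(Z=1 | obs) = 1/45 / 1/15 = 1/3
P(Z=2 | obs) = 1/45 / 1/15 = 1/3

P(Z = 0 | obs) = 1/3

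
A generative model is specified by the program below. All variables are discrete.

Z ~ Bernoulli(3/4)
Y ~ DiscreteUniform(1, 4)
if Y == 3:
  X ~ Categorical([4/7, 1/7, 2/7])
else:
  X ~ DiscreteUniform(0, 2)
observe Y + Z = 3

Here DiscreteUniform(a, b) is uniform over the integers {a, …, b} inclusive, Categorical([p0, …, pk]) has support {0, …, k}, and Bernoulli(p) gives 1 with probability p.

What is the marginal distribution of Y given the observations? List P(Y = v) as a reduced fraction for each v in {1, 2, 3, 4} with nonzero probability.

P(Y=2) = 3/4, P(Y=3) = 1/4

Enumerate traces; 6 have nonzero weight after conditioning:
  (Z=0, Y=3, X=0) weight 1/28
  (Z=0, Y=3, X=1) weight 1/112
  (Z=0, Y=3, X=2) weight 1/56
  (Z=1, Y=2, X=0) weight 1/16
  (Z=1, Y=2, X=1) weight 1/16
  (Z=1, Y=2, X=2) weight 1/16
Group by Y:
  weight(Y=2) = 3/16
  weight(Y=3) = 1/16
Total weight = 3/16 + 1/16 = 1/4
P(Y=2 | obs) = 3/16 / 1/4 = 3/4
P(Y=3 | obs) = 1/16 / 1/4 = 1/4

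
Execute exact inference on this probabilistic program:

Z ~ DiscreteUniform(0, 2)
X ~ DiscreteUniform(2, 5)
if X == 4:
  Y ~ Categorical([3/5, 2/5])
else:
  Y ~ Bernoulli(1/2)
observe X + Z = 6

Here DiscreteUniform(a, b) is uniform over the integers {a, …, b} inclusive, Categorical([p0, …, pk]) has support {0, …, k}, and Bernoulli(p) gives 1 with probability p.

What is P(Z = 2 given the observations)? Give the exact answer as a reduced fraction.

Enumerate traces; 4 have nonzero weight after conditioning:
  (Z=1, X=5, Y=0) weight 1/24
  (Z=1, X=5, Y=1) weight 1/24
  (Z=2, X=4, Y=0) weight 1/20
  (Z=2, X=4, Y=1) weight 1/30
Group by Z:
  weight(Z=1) = 1/12
  weight(Z=2) = 1/12
Total weight = 1/12 + 1/12 = 1/6
P(Z=1 | obs) = 1/12 / 1/6 = 1/2
P(Z=2 | obs) = 1/12 / 1/6 = 1/2

P(Z = 2 | obs) = 1/2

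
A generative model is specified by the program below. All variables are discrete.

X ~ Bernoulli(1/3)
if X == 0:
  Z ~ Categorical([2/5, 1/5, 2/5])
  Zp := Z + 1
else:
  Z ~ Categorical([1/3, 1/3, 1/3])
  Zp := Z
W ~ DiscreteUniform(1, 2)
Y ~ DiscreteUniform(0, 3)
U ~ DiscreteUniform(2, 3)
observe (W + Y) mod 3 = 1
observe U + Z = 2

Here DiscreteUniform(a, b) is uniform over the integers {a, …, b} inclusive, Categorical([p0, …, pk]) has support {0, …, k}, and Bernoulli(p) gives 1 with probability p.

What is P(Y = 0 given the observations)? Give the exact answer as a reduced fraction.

P(Y = 0 | obs) = 1/3

Enumerate traces; 6 have nonzero weight after conditioning:
  (X=0, Z=0, W=1, Y=0, U=2) weight 1/60
  (X=0, Z=0, W=1, Y=3, U=2) weight 1/60
  (X=0, Z=0, W=2, Y=2, U=2) weight 1/60
  (X=1, Z=0, W=1, Y=0, U=2) weight 1/144
  (X=1, Z=0, W=1, Y=3, U=2) weight 1/144
  (X=1, Z=0, W=2, Y=2, U=2) weight 1/144
Group by Y:
  weight(Y=0) = 17/720
  weight(Y=2) = 17/720
  weight(Y=3) = 17/720
Total weight = 17/720 + 17/720 + 17/720 = 17/240
P(Y=0 | obs) = 17/720 / 17/240 = 1/3
P(Y=2 | obs) = 17/720 / 17/240 = 1/3
P(Y=3 | obs) = 17/720 / 17/240 = 1/3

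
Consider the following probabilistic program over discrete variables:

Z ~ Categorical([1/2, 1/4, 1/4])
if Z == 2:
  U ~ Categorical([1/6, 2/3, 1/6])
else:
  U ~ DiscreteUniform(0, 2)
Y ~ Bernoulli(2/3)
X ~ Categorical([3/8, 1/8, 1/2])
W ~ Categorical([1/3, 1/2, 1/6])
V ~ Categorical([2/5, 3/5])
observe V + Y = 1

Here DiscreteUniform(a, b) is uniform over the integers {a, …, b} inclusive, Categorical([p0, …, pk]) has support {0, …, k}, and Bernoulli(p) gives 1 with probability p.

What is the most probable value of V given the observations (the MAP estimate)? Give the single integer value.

Enumerate traces; 162 have nonzero weight after conditioning:
  (Z=0, U=0, Y=0, X=0, W=0, V=1) weight 1/240
  (Z=0, U=0, Y=0, X=0, W=1, V=1) weight 1/160
  (Z=0, U=0, Y=0, X=0, W=2, V=1) weight 1/480
  (Z=0, U=0, Y=0, X=1, W=0, V=1) weight 1/720
  (Z=0, U=0, Y=0, X=1, W=1, V=1) weight 1/480
  (Z=0, U=0, Y=0, X=1, W=2, V=1) weight 1/1440
  (Z=0, U=0, Y=0, X=2, W=0, V=1) weight 1/180
  (Z=0, U=0, Y=0, X=2, W=1, V=1) weight 1/120
  (Z=0, U=0, Y=1, X=0, W=0, V=0) weight 1/180
  … 153 more
Group by V:
  weight(V=0) = 4/15
  weight(V=1) = 1/5
Total weight = 4/15 + 1/5 = 7/15
P(V=0 | obs) = 4/15 / 7/15 = 4/7
P(V=1 | obs) = 1/5 / 7/15 = 3/7
argmax = 0

argmax_v P(V = v | obs) = 0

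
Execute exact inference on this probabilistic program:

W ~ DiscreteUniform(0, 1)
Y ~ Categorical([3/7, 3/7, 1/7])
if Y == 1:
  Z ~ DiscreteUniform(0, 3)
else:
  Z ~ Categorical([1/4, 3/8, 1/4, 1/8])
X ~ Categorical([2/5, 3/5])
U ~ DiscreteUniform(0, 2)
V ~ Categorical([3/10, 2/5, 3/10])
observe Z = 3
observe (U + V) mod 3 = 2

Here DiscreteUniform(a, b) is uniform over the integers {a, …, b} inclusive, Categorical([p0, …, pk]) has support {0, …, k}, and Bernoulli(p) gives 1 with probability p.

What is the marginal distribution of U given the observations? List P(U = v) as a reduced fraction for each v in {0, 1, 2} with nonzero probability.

Enumerate traces; 36 have nonzero weight after conditioning:
  (W=0, Y=0, Z=3, X=0, U=0, V=2) weight 3/2800
  (W=0, Y=0, Z=3, X=0, U=1, V=1) weight 1/700
  (W=0, Y=0, Z=3, X=0, U=2, V=0) weight 3/2800
  (W=0, Y=0, Z=3, X=1, U=0, V=2) weight 9/5600
  (W=0, Y=0, Z=3, X=1, U=1, V=1) weight 3/1400
  (W=0, Y=0, Z=3, X=1, U=2, V=0) weight 9/5600
  (W=0, Y=1, Z=3, X=0, U=0, V=2) weight 3/1400
  (W=0, Y=1, Z=3, X=0, U=1, V=1) weight 1/350
  … 28 more
Group by U:
  weight(U=0) = 1/56
  weight(U=1) = 1/42
  weight(U=2) = 1/56
Total weight = 1/56 + 1/42 + 1/56 = 5/84
P(U=0 | obs) = 1/56 / 5/84 = 3/10
P(U=1 | obs) = 1/42 / 5/84 = 2/5
P(U=2 | obs) = 1/56 / 5/84 = 3/10

P(U=0) = 3/10, P(U=1) = 2/5, P(U=2) = 3/10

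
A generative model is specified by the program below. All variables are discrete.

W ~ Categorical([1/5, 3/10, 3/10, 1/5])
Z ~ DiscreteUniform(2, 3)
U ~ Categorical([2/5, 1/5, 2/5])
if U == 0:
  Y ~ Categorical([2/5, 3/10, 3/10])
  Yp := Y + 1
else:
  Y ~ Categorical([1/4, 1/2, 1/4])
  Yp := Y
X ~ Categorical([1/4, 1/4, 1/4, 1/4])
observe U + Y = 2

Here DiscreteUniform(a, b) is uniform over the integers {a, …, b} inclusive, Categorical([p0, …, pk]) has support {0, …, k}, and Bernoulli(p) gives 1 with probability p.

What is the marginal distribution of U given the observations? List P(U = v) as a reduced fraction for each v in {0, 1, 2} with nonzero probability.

Enumerate traces; 96 have nonzero weight after conditioning:
  (W=0, Z=2, U=0, Y=2, X=0) weight 3/1000
  (W=0, Z=2, U=0, Y=2, X=1) weight 3/1000
  (W=0, Z=2, U=0, Y=2, X=2) weight 3/1000
  (W=0, Z=2, U=0, Y=2, X=3) weight 3/1000
  (W=0, Z=2, U=1, Y=1, X=0) weight 1/400
  (W=0, Z=2, U=1, Y=1, X=1) weight 1/400
  (W=0, Z=2, U=1, Y=1, X=2) weight 1/400
  (W=0, Z=2, U=1, Y=1, X=3) weight 1/400
  (W=0, Z=2, U=2, Y=0, X=0) weight 1/400
  … 87 more
Group by U:
  weight(U=0) = 3/25
  weight(U=1) = 1/10
  weight(U=2) = 1/10
Total weight = 3/25 + 1/10 + 1/10 = 8/25
P(U=0 | obs) = 3/25 / 8/25 = 3/8
P(U=1 | obs) = 1/10 / 8/25 = 5/16
P(U=2 | obs) = 1/10 / 8/25 = 5/16

P(U=0) = 3/8, P(U=1) = 5/16, P(U=2) = 5/16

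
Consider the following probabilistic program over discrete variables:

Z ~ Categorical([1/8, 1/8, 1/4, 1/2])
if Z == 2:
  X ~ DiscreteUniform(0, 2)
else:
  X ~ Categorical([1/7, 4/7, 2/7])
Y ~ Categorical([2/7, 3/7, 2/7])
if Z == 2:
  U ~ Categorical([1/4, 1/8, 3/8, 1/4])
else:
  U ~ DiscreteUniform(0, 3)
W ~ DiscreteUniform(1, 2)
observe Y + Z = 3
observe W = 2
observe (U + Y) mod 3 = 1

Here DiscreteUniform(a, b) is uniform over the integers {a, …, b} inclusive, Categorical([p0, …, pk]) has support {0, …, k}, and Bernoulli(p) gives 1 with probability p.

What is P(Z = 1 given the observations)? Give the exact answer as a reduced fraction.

Enumerate traces; 12 have nonzero weight after conditioning:
  (Z=1, X=0, Y=2, U=2, W=2) weight 1/1568
  (Z=1, X=1, Y=2, U=2, W=2) weight 1/392
  (Z=1, X=2, Y=2, U=2, W=2) weight 1/784
  (Z=2, X=0, Y=1, U=0, W=2) weight 1/224
  (Z=2, X=0, Y=1, U=3, W=2) weight 1/224
  (Z=2, X=1, Y=1, U=0, W=2) weight 1/224
  (Z=2, X=1, Y=1, U=3, W=2) weight 1/224
  (Z=2, X=2, Y=1, U=0, W=2) weight 1/224
  (Z=3, X=0, Y=0, U=1, W=2) weight 1/392
  … 3 more
Group by Z:
  weight(Z=1) = 1/224
  weight(Z=2) = 3/112
  weight(Z=3) = 1/56
Total weight = 1/224 + 3/112 + 1/56 = 11/224
P(Z=1 | obs) = 1/224 / 11/224 = 1/11
P(Z=2 | obs) = 3/112 / 11/224 = 6/11
P(Z=3 | obs) = 1/56 / 11/224 = 4/11

P(Z = 1 | obs) = 1/11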